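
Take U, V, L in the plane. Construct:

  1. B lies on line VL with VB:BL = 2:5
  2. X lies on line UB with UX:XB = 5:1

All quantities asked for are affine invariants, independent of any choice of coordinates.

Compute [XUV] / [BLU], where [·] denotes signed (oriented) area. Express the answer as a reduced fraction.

Choose coordinates U = (0, 0), V = (1, 0), L = (0, 1).
1. B lies on line VL with VB:BL = 2:5 ⇒ B = (5/7, 2/7)
2. X lies on line UB with UX:XB = 5:1 ⇒ X = (25/42, 5/21)
2·[XUV] = 5/21, 2·[BLU] = 5/7
[XUV]:[BLU] = 5/21:5/7 = 1/3

[XUV]:[BLU] = 1/3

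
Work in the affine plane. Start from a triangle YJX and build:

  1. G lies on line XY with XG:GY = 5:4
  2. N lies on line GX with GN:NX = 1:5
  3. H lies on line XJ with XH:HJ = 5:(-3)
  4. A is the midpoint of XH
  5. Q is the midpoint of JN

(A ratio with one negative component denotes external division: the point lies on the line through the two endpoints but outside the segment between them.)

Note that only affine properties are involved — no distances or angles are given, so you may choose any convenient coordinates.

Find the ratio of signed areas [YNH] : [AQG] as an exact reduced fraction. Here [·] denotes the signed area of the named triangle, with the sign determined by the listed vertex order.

[YNH]:[AQG] = -116/11

Choose coordinates Y = (0, 0), J = (1, 0), X = (0, 1).
1. G lies on line XY with XG:GY = 5:4 ⇒ G = (0, 4/9)
2. N lies on line GX with GN:NX = 1:5 ⇒ N = (0, 29/54)
3. H lies on line XJ with XH:HJ = 5:(-3) ⇒ H = (5/2, -3/2)
4. A is the midpoint of XH ⇒ A = (5/4, -1/4)
5. Q is the midpoint of JN ⇒ Q = (1/2, 29/108)
2·[YNH] = -145/108, 2·[AQG] = 55/432
[YNH]:[AQG] = -145/108:55/432 = -116/11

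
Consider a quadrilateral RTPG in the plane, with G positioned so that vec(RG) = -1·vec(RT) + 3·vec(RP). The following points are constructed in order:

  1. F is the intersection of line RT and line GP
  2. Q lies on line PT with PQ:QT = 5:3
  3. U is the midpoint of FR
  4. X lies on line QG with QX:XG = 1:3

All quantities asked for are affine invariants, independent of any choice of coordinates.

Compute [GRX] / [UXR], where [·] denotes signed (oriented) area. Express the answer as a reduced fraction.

Set R = (0, 0), T = (1, 0), P = (0, 1), G = (-1, 3); any affine frame gives the same invariant.
1. F is the intersection of line RT and line GP ⇒ F = (1/2, 0)
2. Q lies on line PT with PQ:QT = 5:3 ⇒ Q = (5/8, 3/8)
3. U is the midpoint of FR ⇒ U = (1/4, 0)
4. X lies on line QG with QX:XG = 1:3 ⇒ X = (7/32, 33/32)
2·[GRX] = 27/16, 2·[UXR] = 33/128
[GRX]:[UXR] = 27/16:33/128 = 72/11

[GRX]:[UXR] = 72/11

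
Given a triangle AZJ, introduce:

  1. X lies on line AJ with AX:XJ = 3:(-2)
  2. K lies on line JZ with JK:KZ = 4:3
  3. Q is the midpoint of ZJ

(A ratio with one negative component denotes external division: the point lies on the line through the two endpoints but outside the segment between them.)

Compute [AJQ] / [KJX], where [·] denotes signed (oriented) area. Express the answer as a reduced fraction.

[AJQ]:[KJX] = 7/16

Assign A = (0, 0), Z = (1, 0), J = (0, 1) — the answer is frame-independent, so this choice is without loss of generality.
1. X lies on line AJ with AX:XJ = 3:(-2) ⇒ X = (0, 3)
2. K lies on line JZ with JK:KZ = 4:3 ⇒ K = (4/7, 3/7)
3. Q is the midpoint of ZJ ⇒ Q = (1/2, 1/2)
2·[AJQ] = -1/2, 2·[KJX] = -8/7
[AJQ]:[KJX] = -1/2:-8/7 = 7/16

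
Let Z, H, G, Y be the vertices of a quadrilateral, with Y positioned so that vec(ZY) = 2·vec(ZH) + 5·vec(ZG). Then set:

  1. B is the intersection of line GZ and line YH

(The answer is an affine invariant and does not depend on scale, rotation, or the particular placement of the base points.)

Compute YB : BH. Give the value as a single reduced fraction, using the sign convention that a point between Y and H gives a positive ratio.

YB:BH = -2

Assign Z = (0, 0), H = (1, 0), G = (0, 1), Y = (2, 5) — the answer is frame-independent, so this choice is without loss of generality.
1. B is the intersection of line GZ and line YH ⇒ B = (0, -5)
B = Y + t·(H−Y) with t = 2, so YB:BH = t:(1−t) = 2:-1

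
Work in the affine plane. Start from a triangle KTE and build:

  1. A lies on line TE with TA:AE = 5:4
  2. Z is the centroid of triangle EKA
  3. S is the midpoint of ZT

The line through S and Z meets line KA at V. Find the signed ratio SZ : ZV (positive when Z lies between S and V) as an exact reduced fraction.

SZ:ZV = -19/8

Work in coordinates with K = (0, 0), T = (1, 0), E = (0, 1).
1. A lies on line TE with TA:AE = 5:4 ⇒ A = (4/9, 5/9)
2. Z is the centroid of triangle EKA ⇒ Z = (4/27, 14/27)
3. S is the midpoint of ZT ⇒ S = (31/54, 7/27)
line SZ meets KA at V = (56/171, 70/171)
Z = S + t·(V−S) with t = 19/11, so SZ:ZV = 19/11:-8/11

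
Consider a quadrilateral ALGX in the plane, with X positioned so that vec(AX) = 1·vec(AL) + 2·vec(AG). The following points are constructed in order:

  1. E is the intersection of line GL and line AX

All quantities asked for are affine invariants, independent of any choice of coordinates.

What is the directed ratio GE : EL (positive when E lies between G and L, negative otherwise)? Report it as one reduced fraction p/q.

Work in coordinates with A = (0, 0), L = (1, 0), G = (0, 1), X = (1, 2).
1. E is the intersection of line GL and line AX ⇒ E = (1/3, 2/3)
E = G + t·(L−G) with t = 1/3, so GE:EL = t:(1−t) = 1/3:2/3

GE:EL = 1/2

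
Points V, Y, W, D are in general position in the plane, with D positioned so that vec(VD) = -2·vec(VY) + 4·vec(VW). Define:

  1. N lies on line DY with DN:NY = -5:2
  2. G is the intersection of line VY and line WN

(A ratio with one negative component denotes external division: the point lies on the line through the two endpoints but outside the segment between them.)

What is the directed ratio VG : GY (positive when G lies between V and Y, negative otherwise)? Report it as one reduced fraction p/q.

Choose coordinates V = (0, 0), Y = (1, 0), W = (0, 1), D = (-2, 4).
1. N lies on line DY with DN:NY = -5:2 ⇒ N = (3, -8/3)
2. G is the intersection of line VY and line WN ⇒ G = (9/11, 0)
G = V + t·(Y−V) with t = 9/11, so VG:GY = t:(1−t) = 9/11:2/11

VG:GY = 9/2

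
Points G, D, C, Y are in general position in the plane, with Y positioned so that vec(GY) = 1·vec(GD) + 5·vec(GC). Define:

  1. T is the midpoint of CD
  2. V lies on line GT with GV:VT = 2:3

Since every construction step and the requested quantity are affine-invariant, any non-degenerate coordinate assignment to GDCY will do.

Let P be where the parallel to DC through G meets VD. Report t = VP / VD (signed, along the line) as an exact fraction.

Choose coordinates G = (0, 0), D = (1, 0), C = (0, 1), Y = (1, 5).
1. T is the midpoint of CD ⇒ T = (1/2, 1/2)
2. V lies on line GT with GV:VT = 2:3 ⇒ V = (1/5, 1/5)
through G parallel to DC: direction (-1, 1); meets VD at P = (-1/3, 1/3)
P = V + t·(D−V) with t = -2/3

t = -2/3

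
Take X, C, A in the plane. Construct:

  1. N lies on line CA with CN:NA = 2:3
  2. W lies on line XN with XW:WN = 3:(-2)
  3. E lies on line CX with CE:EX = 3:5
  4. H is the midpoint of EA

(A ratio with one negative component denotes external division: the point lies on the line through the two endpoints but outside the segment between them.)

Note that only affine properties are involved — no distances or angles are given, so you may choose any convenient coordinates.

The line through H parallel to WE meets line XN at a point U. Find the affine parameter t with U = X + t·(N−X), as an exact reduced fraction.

Choose coordinates X = (0, 0), C = (1, 0), A = (0, 1).
1. N lies on line CA with CN:NA = 2:3 ⇒ N = (3/5, 2/5)
2. W lies on line XN with XW:WN = 3:(-2) ⇒ W = (9/5, 6/5)
3. E lies on line CX with CE:EX = 3:5 ⇒ E = (5/8, 0)
4. H is the midpoint of EA ⇒ H = (5/16, 1/2)
through H parallel to WE: direction (-47/40, -6/5); meets XN at U = (-51/100, -17/50)
U = X + t·(N−X) with t = -17/20

t = -17/20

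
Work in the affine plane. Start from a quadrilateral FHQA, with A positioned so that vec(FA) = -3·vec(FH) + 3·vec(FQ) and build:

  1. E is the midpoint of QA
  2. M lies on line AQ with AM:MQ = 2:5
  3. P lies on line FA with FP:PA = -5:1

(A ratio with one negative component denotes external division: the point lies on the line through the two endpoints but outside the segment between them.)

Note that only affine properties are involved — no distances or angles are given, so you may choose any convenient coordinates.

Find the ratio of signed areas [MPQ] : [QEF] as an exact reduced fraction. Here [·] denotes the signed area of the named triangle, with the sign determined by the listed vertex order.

Choose coordinates F = (0, 0), H = (1, 0), Q = (0, 1), A = (-3, 3).
1. E is the midpoint of QA ⇒ E = (-3/2, 2)
2. M lies on line AQ with AM:MQ = 2:5 ⇒ M = (-15/7, 17/7)
3. P lies on line FA with FP:PA = -5:1 ⇒ P = (-15/4, 15/4)
2·[MPQ] = -15/28, 2·[QEF] = 3/2
[MPQ]:[QEF] = -15/28:3/2 = -5/14

[MPQ]:[QEF] = -5/14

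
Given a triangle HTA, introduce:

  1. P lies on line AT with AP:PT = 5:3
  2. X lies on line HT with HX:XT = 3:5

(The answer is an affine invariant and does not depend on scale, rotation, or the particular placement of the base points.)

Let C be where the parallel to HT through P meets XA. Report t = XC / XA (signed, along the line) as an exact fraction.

t = 3/8

Assign H = (0, 0), T = (1, 0), A = (0, 1) — the answer is frame-independent, so this choice is without loss of generality.
1. P lies on line AT with AP:PT = 5:3 ⇒ P = (5/8, 3/8)
2. X lies on line HT with HX:XT = 3:5 ⇒ X = (3/8, 0)
through P parallel to HT: direction (1, 0); meets XA at C = (15/64, 3/8)
C = X + t·(A−X) with t = 3/8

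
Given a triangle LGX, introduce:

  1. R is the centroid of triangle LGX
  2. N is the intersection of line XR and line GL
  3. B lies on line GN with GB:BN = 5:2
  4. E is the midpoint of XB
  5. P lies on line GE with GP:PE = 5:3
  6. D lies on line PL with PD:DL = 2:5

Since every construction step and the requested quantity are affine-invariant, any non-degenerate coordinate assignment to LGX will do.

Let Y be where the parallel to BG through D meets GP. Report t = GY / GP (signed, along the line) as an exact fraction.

Choose coordinates L = (0, 0), G = (1, 0), X = (0, 1).
1. R is the centroid of triangle LGX ⇒ R = (1/3, 1/3)
2. N is the intersection of line XR and line GL ⇒ N = (1/2, 0)
3. B lies on line GN with GB:BN = 5:2 ⇒ B = (9/14, 0)
4. E is the midpoint of XB ⇒ E = (9/28, 1/2)
5. P lies on line GE with GP:PE = 5:3 ⇒ P = (129/224, 5/16)
6. D lies on line PL with PD:DL = 2:5 ⇒ D = (645/1568, 25/112)
through D parallel to BG: direction (5/14, 0); meets GP at Y = (1093/1568, 25/112)
Y = G + t·(P−G) with t = 5/7

t = 5/7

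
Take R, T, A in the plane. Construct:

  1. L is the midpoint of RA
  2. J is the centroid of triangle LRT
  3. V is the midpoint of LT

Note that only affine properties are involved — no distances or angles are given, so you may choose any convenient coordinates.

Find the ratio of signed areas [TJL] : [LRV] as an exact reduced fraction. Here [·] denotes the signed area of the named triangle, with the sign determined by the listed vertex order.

Choose coordinates R = (0, 0), T = (1, 0), A = (0, 1).
1. L is the midpoint of RA ⇒ L = (0, 1/2)
2. J is the centroid of triangle LRT ⇒ J = (1/3, 1/6)
3. V is the midpoint of LT ⇒ V = (1/2, 1/4)
2·[TJL] = -1/6, 2·[LRV] = 1/4
[TJL]:[LRV] = -1/6:1/4 = -2/3

[TJL]:[LRV] = -2/3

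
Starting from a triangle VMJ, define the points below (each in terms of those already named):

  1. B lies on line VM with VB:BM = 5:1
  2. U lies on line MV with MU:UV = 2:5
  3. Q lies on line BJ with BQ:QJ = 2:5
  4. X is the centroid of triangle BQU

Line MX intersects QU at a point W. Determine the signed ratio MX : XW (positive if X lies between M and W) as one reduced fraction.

MX:XW = 31/5

Assign V = (0, 0), M = (1, 0), J = (0, 1) — the answer is frame-independent, so this choice is without loss of generality.
1. B lies on line VM with VB:BM = 5:1 ⇒ B = (5/6, 0)
2. U lies on line MV with MU:UV = 2:5 ⇒ U = (5/7, 0)
3. Q lies on line BJ with BQ:QJ = 2:5 ⇒ Q = (25/42, 2/7)
4. X is the centroid of triangle BQU ⇒ X = (5/7, 2/21)
line MX meets QU at W = (145/217, 24/217)
X = M + t·(W−M) with t = 31/36, so MX:XW = 31/36:5/36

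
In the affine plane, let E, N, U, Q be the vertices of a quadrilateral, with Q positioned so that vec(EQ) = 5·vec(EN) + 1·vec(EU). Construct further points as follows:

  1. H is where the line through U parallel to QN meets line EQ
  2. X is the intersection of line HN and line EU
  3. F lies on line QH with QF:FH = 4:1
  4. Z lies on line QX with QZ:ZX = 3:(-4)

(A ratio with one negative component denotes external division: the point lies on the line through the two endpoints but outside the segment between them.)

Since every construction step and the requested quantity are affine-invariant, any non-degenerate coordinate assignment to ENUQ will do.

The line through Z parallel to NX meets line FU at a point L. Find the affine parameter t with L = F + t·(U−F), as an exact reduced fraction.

t = 19/24

Set E = (0, 0), N = (1, 0), U = (0, 1), Q = (5, 1); any affine frame gives the same invariant.
1. H is where the line through U parallel to QN meets line EQ ⇒ H = (-20, -4)
2. X is the intersection of line HN and line EU ⇒ X = (0, -4/21)
3. F lies on line QH with QF:FH = 4:1 ⇒ F = (-15, -3)
4. Z lies on line QX with QZ:ZX = 3:(-4) ⇒ Z = (20, 32/7)
through Z parallel to NX: direction (-1, -4/21); meets FU at L = (-25/8, 1/6)
L = F + t·(U−F) with t = 19/24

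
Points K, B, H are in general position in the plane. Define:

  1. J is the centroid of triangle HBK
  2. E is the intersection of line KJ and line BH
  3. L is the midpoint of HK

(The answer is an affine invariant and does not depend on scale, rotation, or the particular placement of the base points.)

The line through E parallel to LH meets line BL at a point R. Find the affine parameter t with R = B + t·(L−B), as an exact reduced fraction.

Work in coordinates with K = (0, 0), B = (1, 0), H = (0, 1).
1. J is the centroid of triangle HBK ⇒ J = (1/3, 1/3)
2. E is the intersection of line KJ and line BH ⇒ E = (1/2, 1/2)
3. L is the midpoint of HK ⇒ L = (0, 1/2)
through E parallel to LH: direction (0, 1/2); meets BL at R = (1/2, 1/4)
R = B + t·(L−B) with t = 1/2

t = 1/2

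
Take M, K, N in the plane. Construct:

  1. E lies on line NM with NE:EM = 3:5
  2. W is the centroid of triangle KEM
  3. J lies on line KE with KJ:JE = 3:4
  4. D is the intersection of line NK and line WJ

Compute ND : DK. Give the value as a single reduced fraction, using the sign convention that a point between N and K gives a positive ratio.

ND:DK = 7/3

Work in coordinates with M = (0, 0), K = (1, 0), N = (0, 1).
1. E lies on line NM with NE:EM = 3:5 ⇒ E = (0, 5/8)
2. W is the centroid of triangle KEM ⇒ W = (1/3, 5/24)
3. J lies on line KE with KJ:JE = 3:4 ⇒ J = (4/7, 15/56)
4. D is the intersection of line NK and line WJ ⇒ D = (7/10, 3/10)
D = N + t·(K−N) with t = 7/10, so ND:DK = t:(1−t) = 7/10:3/10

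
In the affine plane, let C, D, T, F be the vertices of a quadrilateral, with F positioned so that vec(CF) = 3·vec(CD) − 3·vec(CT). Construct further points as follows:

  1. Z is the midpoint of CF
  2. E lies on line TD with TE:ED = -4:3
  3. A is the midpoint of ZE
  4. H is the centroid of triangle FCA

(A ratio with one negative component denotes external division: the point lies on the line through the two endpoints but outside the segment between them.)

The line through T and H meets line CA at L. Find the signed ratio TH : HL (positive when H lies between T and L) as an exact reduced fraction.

TH:HL = -13/2

Work in coordinates with C = (0, 0), D = (1, 0), T = (0, 1), F = (3, -3).
1. Z is the midpoint of CF ⇒ Z = (3/2, -3/2)
2. E lies on line TD with TE:ED = -4:3 ⇒ E = (4, -3)
3. A is the midpoint of ZE ⇒ A = (11/4, -9/4)
4. H is the centroid of triangle FCA ⇒ H = (23/12, -7/4)
line TH meets CA at L = (253/156, -69/52)
H = T + t·(L−T) with t = 13/11, so TH:HL = 13/11:-2/11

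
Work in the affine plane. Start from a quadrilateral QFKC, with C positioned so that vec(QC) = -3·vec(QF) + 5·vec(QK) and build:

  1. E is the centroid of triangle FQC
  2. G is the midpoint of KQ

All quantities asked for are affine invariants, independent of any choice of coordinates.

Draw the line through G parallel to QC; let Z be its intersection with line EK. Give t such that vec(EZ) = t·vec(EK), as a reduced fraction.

t = -1/8

Choose coordinates Q = (0, 0), F = (1, 0), K = (0, 1), C = (-3, 5).
1. E is the centroid of triangle FQC ⇒ E = (-2/3, 5/3)
2. G is the midpoint of KQ ⇒ G = (0, 1/2)
through G parallel to QC: direction (-3, 5); meets EK at Z = (-3/4, 7/4)
Z = E + t·(K−E) with t = -1/8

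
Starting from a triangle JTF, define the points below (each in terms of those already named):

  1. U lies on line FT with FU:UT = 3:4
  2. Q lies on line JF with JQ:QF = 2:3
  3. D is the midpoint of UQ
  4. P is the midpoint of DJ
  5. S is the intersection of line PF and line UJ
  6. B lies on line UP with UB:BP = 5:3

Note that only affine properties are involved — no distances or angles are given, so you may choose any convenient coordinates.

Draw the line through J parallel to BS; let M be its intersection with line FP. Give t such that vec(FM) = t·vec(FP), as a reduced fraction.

t = 365/351

Set J = (0, 0), T = (1, 0), F = (0, 1); any affine frame gives the same invariant.
1. U lies on line FT with FU:UT = 3:4 ⇒ U = (3/7, 4/7)
2. Q lies on line JF with JQ:QF = 2:3 ⇒ Q = (0, 2/5)
3. D is the midpoint of UQ ⇒ D = (3/14, 17/35)
4. P is the midpoint of DJ ⇒ P = (3/28, 17/70)
5. S is the intersection of line PF and line UJ ⇒ S = (5/42, 10/63)
6. B lies on line UP with UB:BP = 5:3 ⇒ B = (51/224, 41/112)
through J parallel to BS: direction (-73/672, -209/1008); meets FP at M = (365/3276, 1045/4914)
M = F + t·(P−F) with t = 365/351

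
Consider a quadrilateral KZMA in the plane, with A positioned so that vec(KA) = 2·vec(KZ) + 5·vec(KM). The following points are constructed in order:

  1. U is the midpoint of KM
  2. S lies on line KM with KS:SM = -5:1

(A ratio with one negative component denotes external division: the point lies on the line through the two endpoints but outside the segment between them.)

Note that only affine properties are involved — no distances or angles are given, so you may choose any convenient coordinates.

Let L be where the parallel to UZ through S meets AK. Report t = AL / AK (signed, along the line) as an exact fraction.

t = 19/24

Set K = (0, 0), Z = (1, 0), M = (0, 1), A = (2, 5); any affine frame gives the same invariant.
1. U is the midpoint of KM ⇒ U = (0, 1/2)
2. S lies on line KM with KS:SM = -5:1 ⇒ S = (0, 5/4)
through S parallel to UZ: direction (1, -1/2); meets AK at L = (5/12, 25/24)
L = A + t·(K−A) with t = 19/24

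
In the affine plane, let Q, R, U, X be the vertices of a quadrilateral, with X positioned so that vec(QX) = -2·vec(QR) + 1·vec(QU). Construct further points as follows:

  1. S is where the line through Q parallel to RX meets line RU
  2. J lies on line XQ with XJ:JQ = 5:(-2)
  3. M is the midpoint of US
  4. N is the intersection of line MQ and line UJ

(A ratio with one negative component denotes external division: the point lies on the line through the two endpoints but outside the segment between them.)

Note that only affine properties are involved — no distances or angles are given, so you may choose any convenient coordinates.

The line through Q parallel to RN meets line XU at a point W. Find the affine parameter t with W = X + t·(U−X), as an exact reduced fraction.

t = 1/8

Set Q = (0, 0), R = (1, 0), U = (0, 1), X = (-2, 1); any affine frame gives the same invariant.
1. S is where the line through Q parallel to RX meets line RU ⇒ S = (3/2, -1/2)
2. J lies on line XQ with XJ:JQ = 5:(-2) ⇒ J = (4/3, -2/3)
3. M is the midpoint of US ⇒ M = (3/4, 1/4)
4. N is the intersection of line MQ and line UJ ⇒ N = (12/19, 4/19)
through Q parallel to RN: direction (-7/19, 4/19); meets XU at W = (-7/4, 1)
W = X + t·(U−X) with t = 1/8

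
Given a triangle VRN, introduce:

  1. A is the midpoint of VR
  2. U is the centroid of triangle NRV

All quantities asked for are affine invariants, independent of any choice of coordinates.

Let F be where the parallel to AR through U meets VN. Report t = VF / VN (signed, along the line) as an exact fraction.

t = 1/3

Assign V = (0, 0), R = (1, 0), N = (0, 1) — the answer is frame-independent, so this choice is without loss of generality.
1. A is the midpoint of VR ⇒ A = (1/2, 0)
2. U is the centroid of triangle NRV ⇒ U = (1/3, 1/3)
through U parallel to AR: direction (1/2, 0); meets VN at F = (0, 1/3)
F = V + t·(N−V) with t = 1/3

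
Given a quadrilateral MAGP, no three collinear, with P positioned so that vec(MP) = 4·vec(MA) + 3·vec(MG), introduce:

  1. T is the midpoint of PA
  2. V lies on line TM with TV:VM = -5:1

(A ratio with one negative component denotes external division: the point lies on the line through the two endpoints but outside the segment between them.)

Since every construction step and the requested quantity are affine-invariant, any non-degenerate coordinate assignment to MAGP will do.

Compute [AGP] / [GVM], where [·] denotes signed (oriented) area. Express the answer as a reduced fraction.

Choose coordinates M = (0, 0), A = (1, 0), G = (0, 1), P = (4, 3).
1. T is the midpoint of PA ⇒ T = (5/2, 3/2)
2. V lies on line TM with TV:VM = -5:1 ⇒ V = (-5/8, -3/8)
2·[AGP] = -6, 2·[GVM] = 5/8
[AGP]:[GVM] = -6:5/8 = -48/5

[AGP]:[GVM] = -48/5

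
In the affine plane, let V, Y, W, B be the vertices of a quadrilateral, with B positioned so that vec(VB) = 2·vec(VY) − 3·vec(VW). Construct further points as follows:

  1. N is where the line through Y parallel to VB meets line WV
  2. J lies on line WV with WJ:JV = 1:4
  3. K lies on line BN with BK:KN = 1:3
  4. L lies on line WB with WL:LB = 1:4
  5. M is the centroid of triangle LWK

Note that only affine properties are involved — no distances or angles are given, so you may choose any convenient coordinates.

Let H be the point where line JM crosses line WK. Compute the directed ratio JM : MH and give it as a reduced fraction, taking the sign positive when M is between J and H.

Assign V = (0, 0), Y = (1, 0), W = (0, 1), B = (2, -3) — the answer is frame-independent, so this choice is without loss of generality.
1. N is where the line through Y parallel to VB meets line WV ⇒ N = (0, 3/2)
2. J lies on line WV with WJ:JV = 1:4 ⇒ J = (0, 4/5)
3. K lies on line BN with BK:KN = 1:3 ⇒ K = (3/2, -15/8)
4. L lies on line WB with WL:LB = 1:4 ⇒ L = (2/5, 1/5)
5. M is the centroid of triangle LWK ⇒ M = (19/30, -9/40)
line JM meets WK at H = (57/85, -97/340)
M = J + t·(H−J) with t = 17/18, so JM:MH = 17/18:1/18

JM:MH = 17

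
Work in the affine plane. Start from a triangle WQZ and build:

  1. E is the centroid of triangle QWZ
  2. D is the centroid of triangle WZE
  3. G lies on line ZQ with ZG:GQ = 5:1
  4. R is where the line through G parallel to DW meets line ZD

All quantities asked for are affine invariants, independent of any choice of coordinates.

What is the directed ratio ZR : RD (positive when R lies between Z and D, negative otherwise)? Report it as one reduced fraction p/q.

ZR:RD = -25/19

Set W = (0, 0), Q = (1, 0), Z = (0, 1); any affine frame gives the same invariant.
1. E is the centroid of triangle QWZ ⇒ E = (1/3, 1/3)
2. D is the centroid of triangle WZE ⇒ D = (1/9, 4/9)
3. G lies on line ZQ with ZG:GQ = 5:1 ⇒ G = (5/6, 1/6)
4. R is where the line through G parallel to DW meets line ZD ⇒ R = (25/54, -71/54)
R = Z + t·(D−Z) with t = 25/6, so ZR:RD = t:(1−t) = 25/6:-19/6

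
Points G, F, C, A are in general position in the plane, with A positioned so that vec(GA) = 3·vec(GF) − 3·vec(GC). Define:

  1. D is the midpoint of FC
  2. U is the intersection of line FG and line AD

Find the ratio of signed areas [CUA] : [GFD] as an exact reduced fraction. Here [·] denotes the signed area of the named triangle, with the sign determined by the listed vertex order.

[CUA]:[GFD] = -6/7

Assign G = (0, 0), F = (1, 0), C = (0, 1), A = (3, -3) — the answer is frame-independent, so this choice is without loss of generality.
1. D is the midpoint of FC ⇒ D = (1/2, 1/2)
2. U is the intersection of line FG and line AD ⇒ U = (6/7, 0)
2·[CUA] = -3/7, 2·[GFD] = 1/2
[CUA]:[GFD] = -3/7:1/2 = -6/7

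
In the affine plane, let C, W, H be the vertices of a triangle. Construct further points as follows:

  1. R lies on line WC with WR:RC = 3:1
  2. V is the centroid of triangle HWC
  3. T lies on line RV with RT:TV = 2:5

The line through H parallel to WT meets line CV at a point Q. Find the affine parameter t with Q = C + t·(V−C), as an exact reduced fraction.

Choose coordinates C = (0, 0), W = (1, 0), H = (0, 1).
1. R lies on line WC with WR:RC = 3:1 ⇒ R = (1/4, 0)
2. V is the centroid of triangle HWC ⇒ V = (1/3, 1/3)
3. T lies on line RV with RT:TV = 2:5 ⇒ T = (23/84, 2/21)
through H parallel to WT: direction (-61/84, 2/21); meets CV at Q = (61/69, 61/69)
Q = C + t·(V−C) with t = 61/23

t = 61/23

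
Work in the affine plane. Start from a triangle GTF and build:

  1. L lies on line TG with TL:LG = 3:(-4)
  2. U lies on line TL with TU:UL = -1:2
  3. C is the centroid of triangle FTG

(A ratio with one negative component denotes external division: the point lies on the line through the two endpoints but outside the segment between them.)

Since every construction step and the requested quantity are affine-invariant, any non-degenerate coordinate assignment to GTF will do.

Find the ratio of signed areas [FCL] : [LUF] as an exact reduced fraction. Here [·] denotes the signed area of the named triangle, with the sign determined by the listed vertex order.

[FCL]:[LUF] = -7/18

Set G = (0, 0), T = (1, 0), F = (0, 1); any affine frame gives the same invariant.
1. L lies on line TG with TL:LG = 3:(-4) ⇒ L = (4, 0)
2. U lies on line TL with TU:UL = -1:2 ⇒ U = (-2, 0)
3. C is the centroid of triangle FTG ⇒ C = (1/3, 1/3)
2·[FCL] = 7/3, 2·[LUF] = -6
[FCL]:[LUF] = 7/3:-6 = -7/18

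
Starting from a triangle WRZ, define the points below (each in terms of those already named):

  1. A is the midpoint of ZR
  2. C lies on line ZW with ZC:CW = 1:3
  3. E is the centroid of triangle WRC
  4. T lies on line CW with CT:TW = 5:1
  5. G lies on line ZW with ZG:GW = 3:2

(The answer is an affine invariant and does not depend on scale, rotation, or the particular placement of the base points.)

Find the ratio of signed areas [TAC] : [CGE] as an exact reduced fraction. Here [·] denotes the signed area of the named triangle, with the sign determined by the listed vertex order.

Work in coordinates with W = (0, 0), R = (1, 0), Z = (0, 1).
1. A is the midpoint of ZR ⇒ A = (1/2, 1/2)
2. C lies on line ZW with ZC:CW = 1:3 ⇒ C = (0, 3/4)
3. E is the centroid of triangle WRC ⇒ E = (1/3, 1/4)
4. T lies on line CW with CT:TW = 5:1 ⇒ T = (0, 1/8)
5. G lies on line ZW with ZG:GW = 3:2 ⇒ G = (0, 2/5)
2·[TAC] = 5/16, 2·[CGE] = 7/60
[TAC]:[CGE] = 5/16:7/60 = 75/28

[TAC]:[CGE] = 75/28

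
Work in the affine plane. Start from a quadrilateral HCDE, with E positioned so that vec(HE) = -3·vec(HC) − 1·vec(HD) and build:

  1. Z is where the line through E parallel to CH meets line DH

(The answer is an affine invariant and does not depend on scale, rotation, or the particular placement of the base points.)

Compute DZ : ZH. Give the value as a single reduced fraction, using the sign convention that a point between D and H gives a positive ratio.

DZ:ZH = -2

Assign H = (0, 0), C = (1, 0), D = (0, 1), E = (-3, -1) — the answer is frame-independent, so this choice is without loss of generality.
1. Z is where the line through E parallel to CH meets line DH ⇒ Z = (0, -1)
Z = D + t·(H−D) with t = 2, so DZ:ZH = t:(1−t) = 2:-1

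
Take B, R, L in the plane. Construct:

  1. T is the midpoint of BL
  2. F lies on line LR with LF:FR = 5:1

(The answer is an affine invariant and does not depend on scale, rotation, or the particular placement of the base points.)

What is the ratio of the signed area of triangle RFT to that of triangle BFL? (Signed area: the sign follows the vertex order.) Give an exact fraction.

Assign B = (0, 0), R = (1, 0), L = (0, 1) — the answer is frame-independent, so this choice is without loss of generality.
1. T is the midpoint of BL ⇒ T = (0, 1/2)
2. F lies on line LR with LF:FR = 5:1 ⇒ F = (5/6, 1/6)
2·[RFT] = 1/12, 2·[BFL] = 5/6
[RFT]:[BFL] = 1/12:5/6 = 1/10

[RFT]:[BFL] = 1/10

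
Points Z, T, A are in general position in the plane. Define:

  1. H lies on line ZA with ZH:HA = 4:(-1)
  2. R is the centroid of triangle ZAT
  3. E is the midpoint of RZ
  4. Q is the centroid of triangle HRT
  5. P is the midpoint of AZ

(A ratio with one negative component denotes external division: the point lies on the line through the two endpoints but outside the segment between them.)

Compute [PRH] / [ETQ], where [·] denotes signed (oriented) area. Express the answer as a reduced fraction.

Choose coordinates Z = (0, 0), T = (1, 0), A = (0, 1).
1. H lies on line ZA with ZH:HA = 4:(-1) ⇒ H = (0, 4/3)
2. R is the centroid of triangle ZAT ⇒ R = (1/3, 1/3)
3. E is the midpoint of RZ ⇒ E = (1/6, 1/6)
4. Q is the centroid of triangle HRT ⇒ Q = (4/9, 5/9)
5. P is the midpoint of AZ ⇒ P = (0, 1/2)
2·[PRH] = 5/18, 2·[ETQ] = 10/27
[PRH]:[ETQ] = 5/18:10/27 = 3/4

[PRH]:[ETQ] = 3/4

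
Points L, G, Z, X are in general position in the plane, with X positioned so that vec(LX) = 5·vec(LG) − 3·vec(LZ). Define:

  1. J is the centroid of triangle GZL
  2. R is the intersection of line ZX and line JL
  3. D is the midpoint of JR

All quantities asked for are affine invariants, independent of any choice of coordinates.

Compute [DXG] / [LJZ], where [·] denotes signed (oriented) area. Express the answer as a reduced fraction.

[DXG]:[LJZ] = -1/3

Work in coordinates with L = (0, 0), G = (1, 0), Z = (0, 1), X = (5, -3).
1. J is the centroid of triangle GZL ⇒ J = (1/3, 1/3)
2. R is the intersection of line ZX and line JL ⇒ R = (5/9, 5/9)
3. D is the midpoint of JR ⇒ D = (4/9, 4/9)
2·[DXG] = -1/9, 2·[LJZ] = 1/3
[DXG]:[LJZ] = -1/9:1/3 = -1/3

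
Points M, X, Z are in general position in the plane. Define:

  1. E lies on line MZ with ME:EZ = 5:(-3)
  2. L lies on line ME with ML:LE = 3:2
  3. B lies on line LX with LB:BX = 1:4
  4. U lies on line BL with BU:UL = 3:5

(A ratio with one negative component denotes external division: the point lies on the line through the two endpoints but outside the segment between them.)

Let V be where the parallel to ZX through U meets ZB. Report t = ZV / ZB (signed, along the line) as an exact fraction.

t = 35/32

Set M = (0, 0), X = (1, 0), Z = (0, 1); any affine frame gives the same invariant.
1. E lies on line MZ with ME:EZ = 5:(-3) ⇒ E = (0, 5/2)
2. L lies on line ME with ML:LE = 3:2 ⇒ L = (0, 3/2)
3. B lies on line LX with LB:BX = 1:4 ⇒ B = (1/5, 6/5)
4. U lies on line BL with BU:UL = 3:5 ⇒ U = (1/8, 21/16)
through U parallel to ZX: direction (1, -1); meets ZB at V = (7/32, 39/32)
V = Z + t·(B−Z) with t = 35/32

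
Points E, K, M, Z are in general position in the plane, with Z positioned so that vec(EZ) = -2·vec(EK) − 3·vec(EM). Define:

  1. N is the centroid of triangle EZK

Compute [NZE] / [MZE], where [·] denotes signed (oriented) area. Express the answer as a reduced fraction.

[NZE]:[MZE] = -1/2

Work in coordinates with E = (0, 0), K = (1, 0), M = (0, 1), Z = (-2, -3).
1. N is the centroid of triangle EZK ⇒ N = (-1/3, -1)
2·[NZE] = -1, 2·[MZE] = 2
[NZE]:[MZE] = -1:2 = -1/2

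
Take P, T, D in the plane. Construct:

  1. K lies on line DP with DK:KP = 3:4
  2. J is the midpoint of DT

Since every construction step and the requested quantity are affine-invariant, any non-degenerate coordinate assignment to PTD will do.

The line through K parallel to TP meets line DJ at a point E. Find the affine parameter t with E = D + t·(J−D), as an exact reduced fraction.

Choose coordinates P = (0, 0), T = (1, 0), D = (0, 1).
1. K lies on line DP with DK:KP = 3:4 ⇒ K = (0, 4/7)
2. J is the midpoint of DT ⇒ J = (1/2, 1/2)
through K parallel to TP: direction (-1, 0); meets DJ at E = (3/7, 4/7)
E = D + t·(J−D) with t = 6/7

t = 6/7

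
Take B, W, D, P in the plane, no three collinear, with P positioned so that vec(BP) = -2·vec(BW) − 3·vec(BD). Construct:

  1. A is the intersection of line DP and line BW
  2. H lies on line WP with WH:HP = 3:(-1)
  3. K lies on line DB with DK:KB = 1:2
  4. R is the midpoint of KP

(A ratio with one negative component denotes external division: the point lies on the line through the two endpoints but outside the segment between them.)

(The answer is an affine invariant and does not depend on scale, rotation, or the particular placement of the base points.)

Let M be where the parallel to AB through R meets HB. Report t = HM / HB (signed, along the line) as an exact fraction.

t = 20/27

Assign B = (0, 0), W = (1, 0), D = (0, 1), P = (-2, -3) — the answer is frame-independent, so this choice is without loss of generality.
1. A is the intersection of line DP and line BW ⇒ A = (-1/2, 0)
2. H lies on line WP with WH:HP = 3:(-1) ⇒ H = (-7/2, -9/2)
3. K lies on line DB with DK:KB = 1:2 ⇒ K = (0, 2/3)
4. R is the midpoint of KP ⇒ R = (-1, -7/6)
through R parallel to AB: direction (1/2, 0); meets HB at M = (-49/54, -7/6)
M = H + t·(B−H) with t = 20/27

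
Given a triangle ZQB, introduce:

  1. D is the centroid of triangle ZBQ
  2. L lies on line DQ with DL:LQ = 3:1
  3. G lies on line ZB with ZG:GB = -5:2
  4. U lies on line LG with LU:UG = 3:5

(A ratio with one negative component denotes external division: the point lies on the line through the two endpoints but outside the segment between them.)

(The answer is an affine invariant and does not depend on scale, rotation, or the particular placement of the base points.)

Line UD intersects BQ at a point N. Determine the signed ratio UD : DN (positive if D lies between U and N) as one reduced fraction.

UD:DN = -51/32

Assign Z = (0, 0), Q = (1, 0), B = (0, 1) — the answer is frame-independent, so this choice is without loss of generality.
1. D is the centroid of triangle ZBQ ⇒ D = (1/3, 1/3)
2. L lies on line DQ with DL:LQ = 3:1 ⇒ L = (5/6, 1/12)
3. G lies on line ZB with ZG:GB = -5:2 ⇒ G = (0, 5/3)
4. U lies on line LG with LU:UG = 3:5 ⇒ U = (25/48, 65/96)
line UD meets BQ at N = (23/51, 28/51)
D = U + t·(N−U) with t = 51/19, so UD:DN = 51/19:-32/19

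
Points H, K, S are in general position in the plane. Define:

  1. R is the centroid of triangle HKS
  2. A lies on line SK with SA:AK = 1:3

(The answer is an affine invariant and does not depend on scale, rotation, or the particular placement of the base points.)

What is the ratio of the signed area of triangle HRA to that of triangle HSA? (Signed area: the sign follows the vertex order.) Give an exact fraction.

Set H = (0, 0), K = (1, 0), S = (0, 1); any affine frame gives the same invariant.
1. R is the centroid of triangle HKS ⇒ R = (1/3, 1/3)
2. A lies on line SK with SA:AK = 1:3 ⇒ A = (1/4, 3/4)
2·[HRA] = 1/6, 2·[HSA] = -1/4
[HRA]:[HSA] = 1/6:-1/4 = -2/3

[HRA]:[HSA] = -2/3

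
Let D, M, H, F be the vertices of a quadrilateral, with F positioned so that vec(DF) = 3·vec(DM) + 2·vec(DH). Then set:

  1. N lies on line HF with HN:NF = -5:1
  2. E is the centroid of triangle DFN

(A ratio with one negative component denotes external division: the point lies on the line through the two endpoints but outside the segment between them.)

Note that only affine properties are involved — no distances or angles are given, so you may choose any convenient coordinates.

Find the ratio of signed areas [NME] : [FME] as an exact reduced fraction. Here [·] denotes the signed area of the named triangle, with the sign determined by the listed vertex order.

Set D = (0, 0), M = (1, 0), H = (0, 1), F = (3, 2); any affine frame gives the same invariant.
1. N lies on line HF with HN:NF = -5:1 ⇒ N = (15/4, 9/4)
2. E is the centroid of triangle DFN ⇒ E = (9/4, 17/12)
2·[NME] = -13/12, 2·[FME] = -1/3
[NME]:[FME] = -13/12:-1/3 = 13/4

[NME]:[FME] = 13/4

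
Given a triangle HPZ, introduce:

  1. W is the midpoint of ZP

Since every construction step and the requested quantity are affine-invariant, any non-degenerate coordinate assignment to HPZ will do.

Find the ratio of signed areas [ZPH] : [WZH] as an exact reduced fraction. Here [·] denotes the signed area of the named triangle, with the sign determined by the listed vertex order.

[ZPH]:[WZH] = -2

Set H = (0, 0), P = (1, 0), Z = (0, 1); any affine frame gives the same invariant.
1. W is the midpoint of ZP ⇒ W = (1/2, 1/2)
2·[ZPH] = -1, 2·[WZH] = 1/2
[ZPH]:[WZH] = -1:1/2 = -2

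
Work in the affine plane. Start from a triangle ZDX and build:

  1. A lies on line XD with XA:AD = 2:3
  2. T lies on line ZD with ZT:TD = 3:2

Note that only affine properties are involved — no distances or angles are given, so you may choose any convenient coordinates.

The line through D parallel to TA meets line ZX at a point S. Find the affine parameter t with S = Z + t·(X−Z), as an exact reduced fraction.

Choose coordinates Z = (0, 0), D = (1, 0), X = (0, 1).
1. A lies on line XD with XA:AD = 2:3 ⇒ A = (2/5, 3/5)
2. T lies on line ZD with ZT:TD = 3:2 ⇒ T = (3/5, 0)
through D parallel to TA: direction (-1/5, 3/5); meets ZX at S = (0, 3)
S = Z + t·(X−Z) with t = 3

t = 3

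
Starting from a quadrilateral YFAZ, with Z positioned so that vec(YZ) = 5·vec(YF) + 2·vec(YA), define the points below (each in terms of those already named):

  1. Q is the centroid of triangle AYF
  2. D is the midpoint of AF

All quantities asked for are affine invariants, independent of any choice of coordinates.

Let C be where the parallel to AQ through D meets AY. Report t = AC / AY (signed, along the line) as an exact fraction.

t = -1/2

Work in coordinates with Y = (0, 0), F = (1, 0), A = (0, 1), Z = (5, 2).
1. Q is the centroid of triangle AYF ⇒ Q = (1/3, 1/3)
2. D is the midpoint of AF ⇒ D = (1/2, 1/2)
through D parallel to AQ: direction (1/3, -2/3); meets AY at C = (0, 3/2)
C = A + t·(Y−A) with t = -1/2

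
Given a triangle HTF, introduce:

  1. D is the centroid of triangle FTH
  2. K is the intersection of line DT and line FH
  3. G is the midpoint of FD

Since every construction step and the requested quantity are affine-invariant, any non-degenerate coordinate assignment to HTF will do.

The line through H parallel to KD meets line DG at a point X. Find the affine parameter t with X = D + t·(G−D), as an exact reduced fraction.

Assign H = (0, 0), T = (1, 0), F = (0, 1) — the answer is frame-independent, so this choice is without loss of generality.
1. D is the centroid of triangle FTH ⇒ D = (1/3, 1/3)
2. K is the intersection of line DT and line FH ⇒ K = (0, 1/2)
3. G is the midpoint of FD ⇒ G = (1/6, 2/3)
through H parallel to KD: direction (1/3, -1/6); meets DG at X = (2/3, -1/3)
X = D + t·(G−D) with t = -2

t = -2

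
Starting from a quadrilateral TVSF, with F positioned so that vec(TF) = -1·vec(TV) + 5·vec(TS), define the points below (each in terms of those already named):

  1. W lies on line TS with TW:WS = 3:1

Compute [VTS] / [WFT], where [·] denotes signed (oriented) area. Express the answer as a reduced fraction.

Set T = (0, 0), V = (1, 0), S = (0, 1), F = (-1, 5); any affine frame gives the same invariant.
1. W lies on line TS with TW:WS = 3:1 ⇒ W = (0, 3/4)
2·[VTS] = -1, 2·[WFT] = 3/4
[VTS]:[WFT] = -1:3/4 = -4/3

[VTS]:[WFT] = -4/3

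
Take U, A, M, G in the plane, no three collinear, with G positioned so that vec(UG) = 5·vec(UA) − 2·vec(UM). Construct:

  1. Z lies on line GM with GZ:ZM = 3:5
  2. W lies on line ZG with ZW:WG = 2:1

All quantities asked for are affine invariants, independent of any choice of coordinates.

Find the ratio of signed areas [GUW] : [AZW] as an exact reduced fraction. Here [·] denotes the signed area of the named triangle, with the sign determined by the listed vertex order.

Work in coordinates with U = (0, 0), A = (1, 0), M = (0, 1), G = (5, -2).
1. Z lies on line GM with GZ:ZM = 3:5 ⇒ Z = (25/8, -7/8)
2. W lies on line ZG with ZW:WG = 2:1 ⇒ W = (35/8, -13/8)
2·[GUW] = -5/8, 2·[AZW] = -1/2
[GUW]:[AZW] = -5/8:-1/2 = 5/4

[GUW]:[AZW] = 5/4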